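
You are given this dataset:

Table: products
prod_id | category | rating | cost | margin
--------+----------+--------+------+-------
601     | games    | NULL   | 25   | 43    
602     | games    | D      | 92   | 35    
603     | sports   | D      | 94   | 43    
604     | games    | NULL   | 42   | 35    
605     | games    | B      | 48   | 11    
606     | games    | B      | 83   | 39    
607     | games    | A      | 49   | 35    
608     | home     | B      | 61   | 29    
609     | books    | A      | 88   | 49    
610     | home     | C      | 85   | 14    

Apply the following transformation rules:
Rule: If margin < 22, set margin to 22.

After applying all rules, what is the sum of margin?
352

Step 1: 2 records have margin < 22
Step 2: These records originally summed to 25
Step 3: After setting to minimum: 2 × 22 = 44
Step 4: Unaffected records sum: 308
Step 5: Final sum = 44 + 308 = 352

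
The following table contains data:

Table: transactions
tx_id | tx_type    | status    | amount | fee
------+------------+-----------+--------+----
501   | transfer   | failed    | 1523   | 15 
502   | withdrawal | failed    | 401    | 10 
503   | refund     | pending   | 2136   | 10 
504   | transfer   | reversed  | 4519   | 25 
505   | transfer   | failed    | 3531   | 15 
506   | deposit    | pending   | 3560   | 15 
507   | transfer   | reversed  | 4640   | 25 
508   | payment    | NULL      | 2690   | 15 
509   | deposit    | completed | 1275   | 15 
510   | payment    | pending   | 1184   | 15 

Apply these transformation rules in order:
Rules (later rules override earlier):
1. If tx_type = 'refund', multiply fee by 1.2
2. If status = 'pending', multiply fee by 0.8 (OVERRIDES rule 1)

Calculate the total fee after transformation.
152.0

Step 1: Rule 2 takes priority for records with status = 'pending'
  - 3 records: 40 × 0.8 = 32.0
Step 2: Rule 1 applies to remaining records with tx_type = 'refund'
  - 0 records: 0 × 1.2 = 0.0
Step 3: Other records unchanged: 120
Step 4: Final sum = 32.0 + 0.0 + 120 = 152.0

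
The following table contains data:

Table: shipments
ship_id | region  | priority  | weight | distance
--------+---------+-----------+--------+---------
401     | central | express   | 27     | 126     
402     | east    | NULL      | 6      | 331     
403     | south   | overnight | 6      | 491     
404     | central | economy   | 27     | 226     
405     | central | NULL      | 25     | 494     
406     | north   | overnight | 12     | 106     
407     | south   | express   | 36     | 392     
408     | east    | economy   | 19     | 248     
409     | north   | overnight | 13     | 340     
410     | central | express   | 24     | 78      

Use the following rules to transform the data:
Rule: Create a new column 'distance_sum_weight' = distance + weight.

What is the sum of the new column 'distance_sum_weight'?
3027

Step 1: For each record, compute distance + weight
Example calculations:
  126 + 27 = 153
  331 + 6 = 337
  491 + 6 = 497
  ...
Step 2: Sum all derived values
Step 3: Total = 3027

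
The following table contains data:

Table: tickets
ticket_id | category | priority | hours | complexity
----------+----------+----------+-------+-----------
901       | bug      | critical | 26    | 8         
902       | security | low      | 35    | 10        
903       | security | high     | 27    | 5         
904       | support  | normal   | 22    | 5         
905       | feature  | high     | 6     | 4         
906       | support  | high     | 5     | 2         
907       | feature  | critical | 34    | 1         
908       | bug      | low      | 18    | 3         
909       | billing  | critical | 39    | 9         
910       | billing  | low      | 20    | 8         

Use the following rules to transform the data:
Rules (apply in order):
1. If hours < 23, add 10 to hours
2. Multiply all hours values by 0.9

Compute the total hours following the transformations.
253.8

Step 1: Apply Rule 1 - Add 10 to records with hours < 23
  - 5 records affected: 71 + (5 × 10) = 121
  - Unaffected records: 161
  - Sum after Rule 1: 282
Step 2: Apply Rule 2 - Multiply all by 0.9
  - 282 × 0.9 = 253.8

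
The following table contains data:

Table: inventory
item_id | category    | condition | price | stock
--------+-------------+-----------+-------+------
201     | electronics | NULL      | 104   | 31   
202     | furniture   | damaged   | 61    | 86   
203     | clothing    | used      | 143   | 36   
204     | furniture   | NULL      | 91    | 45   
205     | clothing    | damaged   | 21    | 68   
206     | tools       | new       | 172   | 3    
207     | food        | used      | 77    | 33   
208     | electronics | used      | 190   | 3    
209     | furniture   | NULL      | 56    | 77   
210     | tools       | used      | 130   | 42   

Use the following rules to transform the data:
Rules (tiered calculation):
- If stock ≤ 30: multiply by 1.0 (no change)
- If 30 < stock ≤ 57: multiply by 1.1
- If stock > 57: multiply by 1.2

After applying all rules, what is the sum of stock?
488.9

Step 1: Tier 1 (stock ≤ 30): 2 records, sum = 6 × 1.0 = 6.0
Step 2: Tier 2 (30 < stock ≤ 57): 5 records, sum = 187 × 1.1 = 205.7
Step 3: Tier 3 (stock > 57): 3 records, sum = 231 × 1.2 = 277.2
Step 4: Final sum = 6.0 + 205.7 + 277.2 = 488.9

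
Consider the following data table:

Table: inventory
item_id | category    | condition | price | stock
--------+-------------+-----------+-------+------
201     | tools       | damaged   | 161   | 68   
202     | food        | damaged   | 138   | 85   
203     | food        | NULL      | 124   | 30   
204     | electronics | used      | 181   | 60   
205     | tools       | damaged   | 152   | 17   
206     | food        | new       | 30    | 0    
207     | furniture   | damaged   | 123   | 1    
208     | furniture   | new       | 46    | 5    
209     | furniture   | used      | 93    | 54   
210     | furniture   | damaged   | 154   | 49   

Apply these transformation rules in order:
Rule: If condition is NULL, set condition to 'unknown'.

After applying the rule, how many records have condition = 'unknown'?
1

Step 1: Count records where condition IS NULL
Step 2: Found 1 records with NULL condition
Step 3: These records will have condition set to 'unknown'
Step 4: Records already having condition = 'unknown': 0
Step 5: Answer: 1 + 0 = 1 records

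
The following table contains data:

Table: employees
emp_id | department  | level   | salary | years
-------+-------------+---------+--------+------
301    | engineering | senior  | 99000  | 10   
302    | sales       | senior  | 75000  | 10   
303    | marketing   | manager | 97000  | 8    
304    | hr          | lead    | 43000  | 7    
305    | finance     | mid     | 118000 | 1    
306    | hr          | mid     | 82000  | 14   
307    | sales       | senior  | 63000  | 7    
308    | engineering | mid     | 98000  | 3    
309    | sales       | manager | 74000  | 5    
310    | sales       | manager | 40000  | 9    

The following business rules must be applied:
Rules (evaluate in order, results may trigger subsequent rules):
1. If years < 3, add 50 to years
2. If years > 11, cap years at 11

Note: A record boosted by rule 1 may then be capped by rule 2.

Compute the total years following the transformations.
81

Step 1: Apply rule 1 to records with years < 3
  - 1 records get bonus of 50
  - Of these, 1 records then exceed 11 and get capped
Step 2: Apply rule 2 to records with years > 11
  - 1 records (original) are capped
Step 3: Calculate final sum = 81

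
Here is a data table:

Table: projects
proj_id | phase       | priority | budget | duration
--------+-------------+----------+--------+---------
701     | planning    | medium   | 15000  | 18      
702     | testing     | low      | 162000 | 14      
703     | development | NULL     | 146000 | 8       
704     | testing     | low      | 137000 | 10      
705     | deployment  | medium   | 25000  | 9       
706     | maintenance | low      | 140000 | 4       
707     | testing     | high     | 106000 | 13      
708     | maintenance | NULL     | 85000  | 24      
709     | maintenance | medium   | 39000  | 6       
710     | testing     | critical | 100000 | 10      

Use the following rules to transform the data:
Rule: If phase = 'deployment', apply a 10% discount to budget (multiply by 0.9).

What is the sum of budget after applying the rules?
952500.0

Step 1: Records with phase = 'deployment' have total budget = 25000
Step 2: Apply multiplier: 25000 × 0.9 = 22500.0
Step 3: Other records total: 930000
Step 4: Final sum = 22500.0 + 930000 = 952500.0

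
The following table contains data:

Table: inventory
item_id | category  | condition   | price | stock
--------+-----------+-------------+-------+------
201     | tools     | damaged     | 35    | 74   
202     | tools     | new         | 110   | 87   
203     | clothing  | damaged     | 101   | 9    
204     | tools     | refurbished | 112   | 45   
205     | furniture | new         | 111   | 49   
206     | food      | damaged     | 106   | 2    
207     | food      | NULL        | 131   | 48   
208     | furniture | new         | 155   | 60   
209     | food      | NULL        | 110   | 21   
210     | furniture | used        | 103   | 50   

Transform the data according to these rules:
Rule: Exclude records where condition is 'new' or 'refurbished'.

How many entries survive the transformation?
6

Step 1: Count records to exclude
  - 3 (new) + 1 (refurbished) = 4 records
Step 2: Total records: 10
Step 3: Remaining = 10 - 4 = 6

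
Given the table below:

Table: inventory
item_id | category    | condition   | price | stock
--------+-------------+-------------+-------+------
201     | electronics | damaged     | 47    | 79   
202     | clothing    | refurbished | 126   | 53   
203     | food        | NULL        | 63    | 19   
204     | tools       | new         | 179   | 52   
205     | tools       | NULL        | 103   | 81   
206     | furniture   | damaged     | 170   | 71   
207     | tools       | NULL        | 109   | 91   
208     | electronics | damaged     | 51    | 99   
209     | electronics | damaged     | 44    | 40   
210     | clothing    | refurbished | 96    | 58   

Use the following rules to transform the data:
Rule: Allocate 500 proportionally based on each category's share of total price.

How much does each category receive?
clothing: 112.35, electronics: 71.86, food: 31.88, furniture: 86.03, tools: 197.87

Step 1: Calculate total price = 988
Step 2: Calculate each category's proportion:
  clothing: 222/988 = 22.47% → 112.35
  electronics: 142/988 = 14.37% → 71.86
  food: 63/988 = 6.38% → 31.88
  furniture: 170/988 = 17.21% → 86.03
  tools: 391/988 = 39.57% → 197.87
Step 3: Verify: sum of allocations ≈ 500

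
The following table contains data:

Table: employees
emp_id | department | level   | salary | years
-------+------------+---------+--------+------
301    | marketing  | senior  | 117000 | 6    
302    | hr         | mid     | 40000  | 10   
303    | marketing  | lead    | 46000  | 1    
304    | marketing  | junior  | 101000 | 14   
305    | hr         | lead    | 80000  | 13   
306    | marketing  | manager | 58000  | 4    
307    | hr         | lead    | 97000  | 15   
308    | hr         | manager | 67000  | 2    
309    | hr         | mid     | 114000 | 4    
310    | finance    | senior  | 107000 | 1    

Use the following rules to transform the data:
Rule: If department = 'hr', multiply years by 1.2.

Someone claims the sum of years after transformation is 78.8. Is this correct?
Yes, the result is correct.

Step 1: Calculate the correct sum after transformation
Step 2: Apply multiplier 1.2 to records where department = 'hr'
Step 3: Correct result = 78.8
Step 4: Claimed result = 78.8
Step 5: 78.8 = 78.8 ✓
Conclusion: The claimed result is correct.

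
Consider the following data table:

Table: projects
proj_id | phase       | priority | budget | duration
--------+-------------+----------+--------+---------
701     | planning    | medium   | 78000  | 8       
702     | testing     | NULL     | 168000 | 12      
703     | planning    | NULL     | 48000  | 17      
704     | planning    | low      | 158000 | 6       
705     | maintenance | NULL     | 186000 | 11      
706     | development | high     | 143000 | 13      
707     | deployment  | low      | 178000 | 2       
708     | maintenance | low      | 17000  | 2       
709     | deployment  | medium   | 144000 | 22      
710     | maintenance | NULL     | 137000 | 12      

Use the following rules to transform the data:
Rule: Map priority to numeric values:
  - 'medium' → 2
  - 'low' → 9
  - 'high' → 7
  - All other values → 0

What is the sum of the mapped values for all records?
38

Step 1: Apply mapping to each record
Step 2: Count by status:
  'medium': 2 records × 2 = 4
  'low': 3 records × 9 = 27
  'high': 1 records × 7 = 7
Step 3: Sum all mapped values = 38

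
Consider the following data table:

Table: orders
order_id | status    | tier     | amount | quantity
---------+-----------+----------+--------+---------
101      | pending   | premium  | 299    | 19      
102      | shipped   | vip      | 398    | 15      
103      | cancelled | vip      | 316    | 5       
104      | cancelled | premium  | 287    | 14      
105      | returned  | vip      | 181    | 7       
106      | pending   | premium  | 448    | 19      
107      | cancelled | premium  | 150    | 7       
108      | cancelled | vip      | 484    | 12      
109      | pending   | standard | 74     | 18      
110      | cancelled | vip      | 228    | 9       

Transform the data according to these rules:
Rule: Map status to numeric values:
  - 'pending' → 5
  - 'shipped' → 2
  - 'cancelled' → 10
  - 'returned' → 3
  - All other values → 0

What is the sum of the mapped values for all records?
70

Step 1: Apply mapping to each record
Step 2: Count by status:
  'pending': 3 records × 5 = 15
  'shipped': 1 records × 2 = 2
  'cancelled': 5 records × 10 = 50
  'returned': 1 records × 3 = 3
Step 3: Sum all mapped values = 70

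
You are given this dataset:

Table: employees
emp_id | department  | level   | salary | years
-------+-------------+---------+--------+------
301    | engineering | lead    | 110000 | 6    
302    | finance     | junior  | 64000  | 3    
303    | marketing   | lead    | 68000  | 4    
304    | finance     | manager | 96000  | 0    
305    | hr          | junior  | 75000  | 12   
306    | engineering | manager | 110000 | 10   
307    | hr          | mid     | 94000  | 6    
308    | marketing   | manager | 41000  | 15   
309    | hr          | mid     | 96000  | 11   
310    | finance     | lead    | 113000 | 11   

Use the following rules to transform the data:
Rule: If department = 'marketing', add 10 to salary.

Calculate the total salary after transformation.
867020

Step 1: Count records where department = 'marketing': 2
Step 2: Total bonus added: 2 × 10 = 20
Step 3: Original sum of salary: 867000
Step 4: Final sum = 867000 + 20 = 867020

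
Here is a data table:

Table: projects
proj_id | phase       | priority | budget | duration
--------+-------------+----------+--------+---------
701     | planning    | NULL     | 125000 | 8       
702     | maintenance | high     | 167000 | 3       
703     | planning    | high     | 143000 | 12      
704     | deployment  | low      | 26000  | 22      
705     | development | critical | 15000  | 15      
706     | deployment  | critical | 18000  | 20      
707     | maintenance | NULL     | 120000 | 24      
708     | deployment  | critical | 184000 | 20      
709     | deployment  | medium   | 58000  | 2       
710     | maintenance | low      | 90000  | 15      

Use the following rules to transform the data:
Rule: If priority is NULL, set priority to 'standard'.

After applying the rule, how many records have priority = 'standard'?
2

Step 1: Count records where priority IS NULL
Step 2: Found 2 records with NULL priority
Step 3: These records will have priority set to 'standard'
Step 4: Records already having priority = 'standard': 0
Step 5: Answer: 2 + 0 = 2 records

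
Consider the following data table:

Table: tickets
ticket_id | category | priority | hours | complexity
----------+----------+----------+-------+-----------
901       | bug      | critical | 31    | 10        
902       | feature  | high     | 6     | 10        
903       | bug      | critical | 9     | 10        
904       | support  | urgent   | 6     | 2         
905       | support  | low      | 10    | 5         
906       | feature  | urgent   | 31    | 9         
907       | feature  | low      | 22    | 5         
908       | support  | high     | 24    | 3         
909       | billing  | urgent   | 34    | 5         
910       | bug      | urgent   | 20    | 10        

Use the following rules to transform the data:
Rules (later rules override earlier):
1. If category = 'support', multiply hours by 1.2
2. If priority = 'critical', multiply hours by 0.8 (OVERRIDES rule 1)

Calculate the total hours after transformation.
193.0

Step 1: Rule 2 takes priority for records with priority = 'critical'
  - 2 records: 40 × 0.8 = 32.0
Step 2: Rule 1 applies to remaining records with category = 'support'
  - 3 records: 40 × 1.2 = 48.0
Step 3: Other records unchanged: 113
Step 4: Final sum = 32.0 + 48.0 + 113 = 193.0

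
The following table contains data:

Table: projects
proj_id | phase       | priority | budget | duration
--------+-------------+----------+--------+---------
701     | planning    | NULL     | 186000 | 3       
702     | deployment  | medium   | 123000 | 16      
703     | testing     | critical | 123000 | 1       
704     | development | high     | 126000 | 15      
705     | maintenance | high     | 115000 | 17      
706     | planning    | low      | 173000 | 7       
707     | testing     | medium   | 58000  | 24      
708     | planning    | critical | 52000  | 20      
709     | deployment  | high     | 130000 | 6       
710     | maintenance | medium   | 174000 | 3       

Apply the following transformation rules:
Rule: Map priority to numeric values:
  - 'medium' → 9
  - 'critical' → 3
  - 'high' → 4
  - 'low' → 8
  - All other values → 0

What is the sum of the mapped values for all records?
53

Step 1: Apply mapping to each record
Step 2: Count by status:
  'medium': 3 records × 9 = 27
  'critical': 2 records × 3 = 6
  'high': 3 records × 4 = 12
  'low': 1 records × 8 = 8
Step 3: Sum all mapped values = 53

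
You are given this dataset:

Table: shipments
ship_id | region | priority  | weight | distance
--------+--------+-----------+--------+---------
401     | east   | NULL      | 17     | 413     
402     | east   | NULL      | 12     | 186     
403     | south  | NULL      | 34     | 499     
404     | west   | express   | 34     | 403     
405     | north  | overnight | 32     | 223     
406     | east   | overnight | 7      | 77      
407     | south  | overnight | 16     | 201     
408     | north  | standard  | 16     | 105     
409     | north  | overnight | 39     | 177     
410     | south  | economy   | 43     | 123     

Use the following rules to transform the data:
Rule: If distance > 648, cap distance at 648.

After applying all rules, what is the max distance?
499

Step 1: Original maximum distance = 499
Step 2: Check cap of 648 against maximum
Step 3: No records exceed the cap (max 499 <= cap 648), so no capping applies
Step 4: Maximum after transformation = 499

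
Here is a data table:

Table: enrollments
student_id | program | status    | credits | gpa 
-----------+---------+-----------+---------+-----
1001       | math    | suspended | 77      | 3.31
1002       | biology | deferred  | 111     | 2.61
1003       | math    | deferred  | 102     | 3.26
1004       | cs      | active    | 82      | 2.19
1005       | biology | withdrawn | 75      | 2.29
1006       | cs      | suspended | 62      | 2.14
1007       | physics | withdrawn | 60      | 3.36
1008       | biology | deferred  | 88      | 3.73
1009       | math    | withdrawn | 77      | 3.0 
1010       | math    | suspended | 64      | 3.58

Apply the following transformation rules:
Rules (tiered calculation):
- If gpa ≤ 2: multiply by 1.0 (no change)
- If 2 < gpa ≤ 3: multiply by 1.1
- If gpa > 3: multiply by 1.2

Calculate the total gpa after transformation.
34.14

Step 1: Tier 1 (gpa ≤ 2): 0 records, sum = 0 × 1.0 = 0.0
Step 2: Tier 2 (2 < gpa ≤ 3): 5 records, sum = 12.23 × 1.1 = 13.45
Step 3: Tier 3 (gpa > 3): 5 records, sum = 17.24 × 1.2 = 20.69
Step 4: Final sum = 0.0 + 13.45 + 20.69 = 34.14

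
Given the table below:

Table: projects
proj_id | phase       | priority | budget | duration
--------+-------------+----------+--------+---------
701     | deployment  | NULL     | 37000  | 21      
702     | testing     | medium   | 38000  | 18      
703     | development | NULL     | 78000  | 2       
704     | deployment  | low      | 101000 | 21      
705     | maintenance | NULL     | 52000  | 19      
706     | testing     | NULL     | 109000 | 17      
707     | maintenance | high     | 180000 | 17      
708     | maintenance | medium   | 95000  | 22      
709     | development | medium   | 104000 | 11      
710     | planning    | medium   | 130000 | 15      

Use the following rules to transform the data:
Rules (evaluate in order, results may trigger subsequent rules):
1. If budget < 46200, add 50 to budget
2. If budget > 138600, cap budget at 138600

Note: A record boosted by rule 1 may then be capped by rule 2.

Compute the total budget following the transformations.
882700

Step 1: Apply rule 1 to records with budget < 46200
  - 2 records get bonus of 50
  - Of these, 0 records then exceed 138600 and get capped
Step 2: Apply rule 2 to records with budget > 138600
  - 1 records (original) are capped
Step 3: Calculate final sum = 882700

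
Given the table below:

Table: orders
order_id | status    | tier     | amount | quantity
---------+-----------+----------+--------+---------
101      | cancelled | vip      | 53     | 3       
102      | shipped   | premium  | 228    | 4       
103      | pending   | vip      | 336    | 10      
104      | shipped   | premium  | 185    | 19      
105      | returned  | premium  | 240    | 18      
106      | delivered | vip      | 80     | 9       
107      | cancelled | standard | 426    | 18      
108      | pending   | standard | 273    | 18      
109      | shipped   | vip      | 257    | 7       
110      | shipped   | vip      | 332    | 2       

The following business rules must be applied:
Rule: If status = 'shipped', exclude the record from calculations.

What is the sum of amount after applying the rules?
1408

Step 1: Identify records where status = 'shipped'
Step 2: The excluded records sum to 1002
Step 3: Original total amount = 2410
Step 4: Remaining total = 2410 - 1002 = 1408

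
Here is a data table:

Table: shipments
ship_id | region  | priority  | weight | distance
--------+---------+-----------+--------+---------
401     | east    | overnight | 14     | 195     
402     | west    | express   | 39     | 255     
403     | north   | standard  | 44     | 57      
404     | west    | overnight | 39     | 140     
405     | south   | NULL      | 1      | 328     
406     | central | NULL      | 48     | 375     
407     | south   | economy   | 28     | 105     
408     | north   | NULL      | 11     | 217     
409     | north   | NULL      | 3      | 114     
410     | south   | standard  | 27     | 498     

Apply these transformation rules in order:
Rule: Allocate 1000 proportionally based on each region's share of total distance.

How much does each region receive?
central: 164.19, east: 85.38, north: 169.88, south: 407.62, west: 172.94

Step 1: Calculate total distance = 2284
Step 2: Calculate each region's proportion:
  central: 375/2284 = 16.42% → 164.19
  east: 195/2284 = 8.54% → 85.38
  north: 388/2284 = 16.99% → 169.88
  south: 931/2284 = 40.76% → 407.62
  west: 395/2284 = 17.29% → 172.94
Step 3: Verify: sum of allocations ≈ 1000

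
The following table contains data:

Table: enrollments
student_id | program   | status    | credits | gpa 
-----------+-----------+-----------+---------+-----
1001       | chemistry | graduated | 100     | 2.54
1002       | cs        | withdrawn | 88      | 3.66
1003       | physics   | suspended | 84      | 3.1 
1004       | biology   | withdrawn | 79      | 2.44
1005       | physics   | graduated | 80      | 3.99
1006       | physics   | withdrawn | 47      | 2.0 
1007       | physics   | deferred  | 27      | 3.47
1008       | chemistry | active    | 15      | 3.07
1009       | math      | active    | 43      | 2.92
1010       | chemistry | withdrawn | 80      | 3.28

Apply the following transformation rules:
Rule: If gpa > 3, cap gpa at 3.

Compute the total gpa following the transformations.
27.9

Step 1: 6 records have gpa > 3
Step 2: These records originally summed to 20.57
Step 3: After capping: 6 × 3 = 18
Step 4: Unaffected records sum: 9.9
Step 5: Final sum = 18 + 9.9 = 27.9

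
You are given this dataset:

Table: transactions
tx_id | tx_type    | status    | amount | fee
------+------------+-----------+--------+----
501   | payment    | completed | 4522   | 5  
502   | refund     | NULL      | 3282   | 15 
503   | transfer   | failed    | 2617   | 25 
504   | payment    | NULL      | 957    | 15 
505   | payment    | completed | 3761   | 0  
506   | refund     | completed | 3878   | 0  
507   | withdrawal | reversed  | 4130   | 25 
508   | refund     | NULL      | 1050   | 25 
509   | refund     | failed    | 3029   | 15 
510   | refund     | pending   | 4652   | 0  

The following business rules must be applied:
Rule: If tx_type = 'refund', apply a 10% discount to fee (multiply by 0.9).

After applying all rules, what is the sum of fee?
119.5

Step 1: Records with tx_type = 'refund' have total fee = 55
Step 2: Apply multiplier: 55 × 0.9 = 49.5
Step 3: Other records total: 70
Step 4: Final sum = 49.5 + 70 = 119.5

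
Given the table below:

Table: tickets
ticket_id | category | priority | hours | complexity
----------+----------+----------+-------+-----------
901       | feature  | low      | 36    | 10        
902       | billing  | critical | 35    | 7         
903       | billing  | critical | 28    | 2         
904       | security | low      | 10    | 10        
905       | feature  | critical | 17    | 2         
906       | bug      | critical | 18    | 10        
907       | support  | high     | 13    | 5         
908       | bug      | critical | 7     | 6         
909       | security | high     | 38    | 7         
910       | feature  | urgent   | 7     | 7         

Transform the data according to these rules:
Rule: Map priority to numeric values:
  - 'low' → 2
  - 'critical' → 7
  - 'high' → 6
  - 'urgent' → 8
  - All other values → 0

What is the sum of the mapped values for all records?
59

Step 1: Apply mapping to each record
Step 2: Count by status:
  'low': 2 records × 2 = 4
  'critical': 5 records × 7 = 35
  'high': 2 records × 6 = 12
  'urgent': 1 records × 8 = 8
Step 3: Sum all mapped values = 59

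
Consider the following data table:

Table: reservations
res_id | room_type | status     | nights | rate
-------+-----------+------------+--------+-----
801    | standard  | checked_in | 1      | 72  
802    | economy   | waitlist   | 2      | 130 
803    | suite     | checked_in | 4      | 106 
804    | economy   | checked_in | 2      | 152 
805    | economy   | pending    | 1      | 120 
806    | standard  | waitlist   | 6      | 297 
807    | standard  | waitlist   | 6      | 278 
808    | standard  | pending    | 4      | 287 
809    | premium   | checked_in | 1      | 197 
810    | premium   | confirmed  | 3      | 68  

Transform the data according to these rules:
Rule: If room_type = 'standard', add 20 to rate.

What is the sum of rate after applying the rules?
1787

Step 1: Count records where room_type = 'standard': 4
Step 2: Total bonus added: 4 × 20 = 80
Step 3: Original sum of rate: 1707
Step 4: Final sum = 1707 + 80 = 1787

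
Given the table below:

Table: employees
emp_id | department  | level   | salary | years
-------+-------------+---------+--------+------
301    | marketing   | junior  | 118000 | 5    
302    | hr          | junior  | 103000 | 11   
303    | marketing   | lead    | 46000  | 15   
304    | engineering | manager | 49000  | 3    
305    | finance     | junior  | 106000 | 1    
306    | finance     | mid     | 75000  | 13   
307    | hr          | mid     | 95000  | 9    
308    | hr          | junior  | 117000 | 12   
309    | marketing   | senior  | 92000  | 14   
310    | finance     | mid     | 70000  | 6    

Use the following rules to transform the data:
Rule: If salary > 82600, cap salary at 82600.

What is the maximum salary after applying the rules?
82600

Step 1: Original maximum salary = 118000
Step 2: Apply cap at 82600
Step 3: 6 records had salary > 82600 and were capped
Step 4: Maximum after transformation = 82600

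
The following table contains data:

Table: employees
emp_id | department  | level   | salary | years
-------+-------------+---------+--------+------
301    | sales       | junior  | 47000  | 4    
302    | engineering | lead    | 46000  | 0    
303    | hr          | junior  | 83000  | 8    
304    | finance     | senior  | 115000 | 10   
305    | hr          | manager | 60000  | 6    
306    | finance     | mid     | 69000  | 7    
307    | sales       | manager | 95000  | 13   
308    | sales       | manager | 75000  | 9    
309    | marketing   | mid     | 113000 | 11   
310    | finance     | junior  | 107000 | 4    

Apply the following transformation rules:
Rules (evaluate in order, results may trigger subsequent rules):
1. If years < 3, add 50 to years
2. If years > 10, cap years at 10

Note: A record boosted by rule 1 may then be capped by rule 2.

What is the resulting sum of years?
78

Step 1: Apply rule 1 to records with years < 3
  - 1 records get bonus of 50
  - Of these, 1 records then exceed 10 and get capped
Step 2: Apply rule 2 to records with years > 10
  - 2 records (original) are capped
Step 3: Calculate final sum = 78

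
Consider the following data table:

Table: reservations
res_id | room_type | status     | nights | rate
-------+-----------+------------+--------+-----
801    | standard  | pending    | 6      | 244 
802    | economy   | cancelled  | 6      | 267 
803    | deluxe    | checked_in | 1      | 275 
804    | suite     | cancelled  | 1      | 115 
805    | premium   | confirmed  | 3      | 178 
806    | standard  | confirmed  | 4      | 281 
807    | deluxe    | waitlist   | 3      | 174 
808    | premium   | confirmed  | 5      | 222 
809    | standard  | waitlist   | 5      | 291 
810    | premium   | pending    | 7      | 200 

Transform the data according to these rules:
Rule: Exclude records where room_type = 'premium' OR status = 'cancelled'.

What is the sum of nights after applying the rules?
19

Step 1: Find records where room_type = 'premium' OR status = 'cancelled'
Step 2: 5 records match, summing to 22
Step 3: Original sum: 41
Step 4: Remaining sum = 41 - 22 = 19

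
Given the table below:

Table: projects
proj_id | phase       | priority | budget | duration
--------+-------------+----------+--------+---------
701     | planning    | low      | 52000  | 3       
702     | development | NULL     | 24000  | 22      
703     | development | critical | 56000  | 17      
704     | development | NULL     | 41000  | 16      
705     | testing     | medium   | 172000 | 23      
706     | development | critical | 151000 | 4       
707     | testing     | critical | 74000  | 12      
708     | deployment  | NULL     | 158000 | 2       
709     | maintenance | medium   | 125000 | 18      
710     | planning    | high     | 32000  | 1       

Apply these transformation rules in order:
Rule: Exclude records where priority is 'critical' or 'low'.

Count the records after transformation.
6

Step 1: Count records to exclude
  - 3 (critical) + 1 (low) = 4 records
Step 2: Total records: 10
Step 3: Remaining = 10 - 4 = 6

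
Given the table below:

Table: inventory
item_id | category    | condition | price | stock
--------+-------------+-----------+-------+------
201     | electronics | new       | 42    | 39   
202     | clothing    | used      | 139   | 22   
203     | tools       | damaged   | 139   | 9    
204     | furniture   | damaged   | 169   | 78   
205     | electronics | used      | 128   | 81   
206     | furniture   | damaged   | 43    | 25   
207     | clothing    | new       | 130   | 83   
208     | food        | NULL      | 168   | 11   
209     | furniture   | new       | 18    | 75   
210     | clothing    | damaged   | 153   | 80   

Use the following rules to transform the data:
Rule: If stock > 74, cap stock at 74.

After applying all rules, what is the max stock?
74

Step 1: Original maximum stock = 83
Step 2: Apply cap at 74
Step 3: 5 records had stock > 74 and were capped
Step 4: Maximum after transformation = 74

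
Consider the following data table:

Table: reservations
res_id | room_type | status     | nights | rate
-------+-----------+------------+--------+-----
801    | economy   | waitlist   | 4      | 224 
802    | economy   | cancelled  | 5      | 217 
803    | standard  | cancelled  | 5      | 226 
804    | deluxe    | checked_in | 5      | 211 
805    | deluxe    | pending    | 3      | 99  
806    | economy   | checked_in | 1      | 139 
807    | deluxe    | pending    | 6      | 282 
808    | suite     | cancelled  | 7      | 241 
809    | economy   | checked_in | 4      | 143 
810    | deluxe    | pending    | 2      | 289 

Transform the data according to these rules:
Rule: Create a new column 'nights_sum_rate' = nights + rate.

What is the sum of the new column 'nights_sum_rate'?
2113

Step 1: For each record, compute nights + rate
Example calculations:
  4 + 224 = 228
  5 + 217 = 222
  5 + 226 = 231
  ...
Step 2: Sum all derived values
Step 3: Total = 2113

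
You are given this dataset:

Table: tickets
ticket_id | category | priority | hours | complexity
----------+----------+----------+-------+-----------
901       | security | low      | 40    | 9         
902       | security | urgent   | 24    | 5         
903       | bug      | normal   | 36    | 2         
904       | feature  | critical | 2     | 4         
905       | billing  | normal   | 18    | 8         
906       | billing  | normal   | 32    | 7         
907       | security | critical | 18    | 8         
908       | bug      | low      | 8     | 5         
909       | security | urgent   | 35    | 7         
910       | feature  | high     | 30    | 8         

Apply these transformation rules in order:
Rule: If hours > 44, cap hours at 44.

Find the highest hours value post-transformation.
40

Step 1: Original maximum hours = 40
Step 2: Check cap of 44 against maximum
Step 3: No records exceed the cap (max 40 <= cap 44), so no capping applies
Step 4: Maximum after transformation = 40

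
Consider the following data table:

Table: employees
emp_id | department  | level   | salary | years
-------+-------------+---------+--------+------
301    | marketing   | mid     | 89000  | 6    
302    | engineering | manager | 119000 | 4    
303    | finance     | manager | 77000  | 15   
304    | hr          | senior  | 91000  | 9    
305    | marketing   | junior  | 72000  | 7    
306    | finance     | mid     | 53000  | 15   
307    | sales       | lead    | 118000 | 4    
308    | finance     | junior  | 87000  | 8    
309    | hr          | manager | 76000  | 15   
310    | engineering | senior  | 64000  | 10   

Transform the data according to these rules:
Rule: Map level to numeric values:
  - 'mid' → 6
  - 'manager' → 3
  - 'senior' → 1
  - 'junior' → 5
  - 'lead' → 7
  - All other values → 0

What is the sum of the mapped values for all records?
40

Step 1: Apply mapping to each record
Step 2: Count by status:
  'mid': 2 records × 6 = 12
  'manager': 3 records × 3 = 9
  'senior': 2 records × 1 = 2
  'junior': 2 records × 5 = 10
  'lead': 1 records × 7 = 7
Step 3: Sum all mapped values = 40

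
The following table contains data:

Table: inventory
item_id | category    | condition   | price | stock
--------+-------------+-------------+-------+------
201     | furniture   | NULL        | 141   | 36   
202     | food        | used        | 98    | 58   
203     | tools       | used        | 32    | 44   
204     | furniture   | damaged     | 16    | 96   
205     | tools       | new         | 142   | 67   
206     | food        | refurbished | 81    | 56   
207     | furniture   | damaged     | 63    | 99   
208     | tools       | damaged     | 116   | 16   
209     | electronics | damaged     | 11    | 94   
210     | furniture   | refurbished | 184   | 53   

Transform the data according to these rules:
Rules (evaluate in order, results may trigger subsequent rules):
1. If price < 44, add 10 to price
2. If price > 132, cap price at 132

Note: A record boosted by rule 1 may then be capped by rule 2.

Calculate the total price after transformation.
843

Step 1: Apply rule 1 to records with price < 44
  - 3 records get bonus of 10
  - Of these, 0 records then exceed 132 and get capped
Step 2: Apply rule 2 to records with price > 132
  - 3 records (original) are capped
Step 3: Calculate final sum = 843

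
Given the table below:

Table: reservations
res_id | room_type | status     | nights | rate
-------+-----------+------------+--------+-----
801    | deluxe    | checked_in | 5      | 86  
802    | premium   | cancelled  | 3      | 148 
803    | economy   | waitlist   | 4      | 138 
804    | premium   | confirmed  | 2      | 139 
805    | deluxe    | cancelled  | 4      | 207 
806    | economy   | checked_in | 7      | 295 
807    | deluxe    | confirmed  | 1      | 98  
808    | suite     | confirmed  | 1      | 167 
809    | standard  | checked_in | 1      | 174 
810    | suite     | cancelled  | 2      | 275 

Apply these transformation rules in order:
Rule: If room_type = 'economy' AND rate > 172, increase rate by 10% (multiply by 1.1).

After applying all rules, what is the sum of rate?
1756.5

Step 1: Find records where room_type = 'economy' AND rate > 172
Step 2: 1 records match, summing to 295
Step 3: After multiplier: 295 × 1.1 = 324.5
Step 4: Unaffected records sum: 1432
Step 5: Final sum = 324.5 + 1432 = 1756.5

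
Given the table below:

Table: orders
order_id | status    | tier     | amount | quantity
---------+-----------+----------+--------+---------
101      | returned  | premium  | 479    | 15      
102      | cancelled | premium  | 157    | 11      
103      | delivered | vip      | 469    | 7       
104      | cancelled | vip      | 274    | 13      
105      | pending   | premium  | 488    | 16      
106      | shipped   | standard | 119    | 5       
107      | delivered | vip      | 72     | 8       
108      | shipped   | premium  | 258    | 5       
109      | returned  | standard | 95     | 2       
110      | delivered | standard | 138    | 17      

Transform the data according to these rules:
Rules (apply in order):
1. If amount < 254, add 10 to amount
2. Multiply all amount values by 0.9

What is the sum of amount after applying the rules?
2339.1

Step 1: Apply Rule 1 - Add 10 to records with amount < 254
  - 5 records affected: 581 + (5 × 10) = 631
  - Unaffected records: 1968
  - Sum after Rule 1: 2599
Step 2: Apply Rule 2 - Multiply all by 0.9
  - 2599 × 0.9 = 2339.1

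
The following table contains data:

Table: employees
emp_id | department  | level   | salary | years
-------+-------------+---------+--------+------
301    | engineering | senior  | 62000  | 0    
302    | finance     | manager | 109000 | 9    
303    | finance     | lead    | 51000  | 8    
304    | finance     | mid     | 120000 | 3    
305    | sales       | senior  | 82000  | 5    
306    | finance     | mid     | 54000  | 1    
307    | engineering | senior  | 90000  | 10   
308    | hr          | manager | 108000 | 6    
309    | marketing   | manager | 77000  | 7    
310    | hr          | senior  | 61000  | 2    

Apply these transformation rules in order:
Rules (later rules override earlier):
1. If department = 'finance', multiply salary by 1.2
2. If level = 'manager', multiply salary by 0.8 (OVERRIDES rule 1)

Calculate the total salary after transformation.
800200.0

Step 1: Rule 2 takes priority for records with level = 'manager'
  - 3 records: 294000 × 0.8 = 235200.0
Step 2: Rule 1 applies to remaining records with department = 'finance'
  - 3 records: 225000 × 1.2 = 270000.0
Step 3: Other records unchanged: 295000
Step 4: Final sum = 235200.0 + 270000.0 + 295000 = 800200.0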